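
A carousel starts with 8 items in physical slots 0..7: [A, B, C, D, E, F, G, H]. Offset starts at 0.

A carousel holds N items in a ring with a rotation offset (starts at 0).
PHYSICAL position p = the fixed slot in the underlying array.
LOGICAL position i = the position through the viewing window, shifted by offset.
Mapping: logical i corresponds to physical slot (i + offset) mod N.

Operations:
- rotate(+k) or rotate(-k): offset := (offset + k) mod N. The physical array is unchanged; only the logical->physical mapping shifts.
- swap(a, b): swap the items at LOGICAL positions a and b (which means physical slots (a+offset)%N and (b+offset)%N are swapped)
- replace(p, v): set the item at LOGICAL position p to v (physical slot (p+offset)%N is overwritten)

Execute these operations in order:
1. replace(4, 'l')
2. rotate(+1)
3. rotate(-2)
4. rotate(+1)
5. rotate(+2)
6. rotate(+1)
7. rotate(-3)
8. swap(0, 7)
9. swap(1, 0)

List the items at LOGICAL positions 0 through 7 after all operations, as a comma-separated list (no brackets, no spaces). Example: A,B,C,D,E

Answer: B,H,C,D,l,F,G,A

Derivation:
After op 1 (replace(4, 'l')): offset=0, physical=[A,B,C,D,l,F,G,H], logical=[A,B,C,D,l,F,G,H]
After op 2 (rotate(+1)): offset=1, physical=[A,B,C,D,l,F,G,H], logical=[B,C,D,l,F,G,H,A]
After op 3 (rotate(-2)): offset=7, physical=[A,B,C,D,l,F,G,H], logical=[H,A,B,C,D,l,F,G]
After op 4 (rotate(+1)): offset=0, physical=[A,B,C,D,l,F,G,H], logical=[A,B,C,D,l,F,G,H]
After op 5 (rotate(+2)): offset=2, physical=[A,B,C,D,l,F,G,H], logical=[C,D,l,F,G,H,A,B]
After op 6 (rotate(+1)): offset=3, physical=[A,B,C,D,l,F,G,H], logical=[D,l,F,G,H,A,B,C]
After op 7 (rotate(-3)): offset=0, physical=[A,B,C,D,l,F,G,H], logical=[A,B,C,D,l,F,G,H]
After op 8 (swap(0, 7)): offset=0, physical=[H,B,C,D,l,F,G,A], logical=[H,B,C,D,l,F,G,A]
After op 9 (swap(1, 0)): offset=0, physical=[B,H,C,D,l,F,G,A], logical=[B,H,C,D,l,F,G,A]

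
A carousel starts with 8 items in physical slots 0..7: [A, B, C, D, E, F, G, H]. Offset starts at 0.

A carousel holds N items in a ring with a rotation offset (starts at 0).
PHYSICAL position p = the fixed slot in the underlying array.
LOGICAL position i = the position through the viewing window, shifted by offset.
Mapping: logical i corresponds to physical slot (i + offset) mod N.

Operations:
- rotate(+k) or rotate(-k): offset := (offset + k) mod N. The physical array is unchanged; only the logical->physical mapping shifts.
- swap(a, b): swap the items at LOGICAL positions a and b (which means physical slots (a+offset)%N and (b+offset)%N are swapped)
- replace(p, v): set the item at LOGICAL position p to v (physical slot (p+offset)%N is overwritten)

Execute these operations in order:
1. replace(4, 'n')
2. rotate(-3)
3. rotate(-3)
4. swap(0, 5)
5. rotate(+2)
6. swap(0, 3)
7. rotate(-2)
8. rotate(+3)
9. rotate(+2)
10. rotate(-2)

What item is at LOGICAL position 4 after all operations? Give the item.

After op 1 (replace(4, 'n')): offset=0, physical=[A,B,C,D,n,F,G,H], logical=[A,B,C,D,n,F,G,H]
After op 2 (rotate(-3)): offset=5, physical=[A,B,C,D,n,F,G,H], logical=[F,G,H,A,B,C,D,n]
After op 3 (rotate(-3)): offset=2, physical=[A,B,C,D,n,F,G,H], logical=[C,D,n,F,G,H,A,B]
After op 4 (swap(0, 5)): offset=2, physical=[A,B,H,D,n,F,G,C], logical=[H,D,n,F,G,C,A,B]
After op 5 (rotate(+2)): offset=4, physical=[A,B,H,D,n,F,G,C], logical=[n,F,G,C,A,B,H,D]
After op 6 (swap(0, 3)): offset=4, physical=[A,B,H,D,C,F,G,n], logical=[C,F,G,n,A,B,H,D]
After op 7 (rotate(-2)): offset=2, physical=[A,B,H,D,C,F,G,n], logical=[H,D,C,F,G,n,A,B]
After op 8 (rotate(+3)): offset=5, physical=[A,B,H,D,C,F,G,n], logical=[F,G,n,A,B,H,D,C]
After op 9 (rotate(+2)): offset=7, physical=[A,B,H,D,C,F,G,n], logical=[n,A,B,H,D,C,F,G]
After op 10 (rotate(-2)): offset=5, physical=[A,B,H,D,C,F,G,n], logical=[F,G,n,A,B,H,D,C]

Answer: B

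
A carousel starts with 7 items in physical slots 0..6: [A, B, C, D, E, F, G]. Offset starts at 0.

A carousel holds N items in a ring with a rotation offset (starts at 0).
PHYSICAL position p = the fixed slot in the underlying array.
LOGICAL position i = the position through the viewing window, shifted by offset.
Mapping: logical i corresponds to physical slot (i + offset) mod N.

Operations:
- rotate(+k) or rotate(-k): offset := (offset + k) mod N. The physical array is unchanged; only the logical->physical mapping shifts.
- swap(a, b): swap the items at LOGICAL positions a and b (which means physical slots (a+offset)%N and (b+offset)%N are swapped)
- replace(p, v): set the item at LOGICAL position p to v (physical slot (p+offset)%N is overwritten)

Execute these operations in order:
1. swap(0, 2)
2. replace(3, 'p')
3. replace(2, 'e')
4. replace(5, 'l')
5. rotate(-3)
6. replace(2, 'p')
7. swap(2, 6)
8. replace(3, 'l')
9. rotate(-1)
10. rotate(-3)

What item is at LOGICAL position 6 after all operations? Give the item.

Answer: p

Derivation:
After op 1 (swap(0, 2)): offset=0, physical=[C,B,A,D,E,F,G], logical=[C,B,A,D,E,F,G]
After op 2 (replace(3, 'p')): offset=0, physical=[C,B,A,p,E,F,G], logical=[C,B,A,p,E,F,G]
After op 3 (replace(2, 'e')): offset=0, physical=[C,B,e,p,E,F,G], logical=[C,B,e,p,E,F,G]
After op 4 (replace(5, 'l')): offset=0, physical=[C,B,e,p,E,l,G], logical=[C,B,e,p,E,l,G]
After op 5 (rotate(-3)): offset=4, physical=[C,B,e,p,E,l,G], logical=[E,l,G,C,B,e,p]
After op 6 (replace(2, 'p')): offset=4, physical=[C,B,e,p,E,l,p], logical=[E,l,p,C,B,e,p]
After op 7 (swap(2, 6)): offset=4, physical=[C,B,e,p,E,l,p], logical=[E,l,p,C,B,e,p]
After op 8 (replace(3, 'l')): offset=4, physical=[l,B,e,p,E,l,p], logical=[E,l,p,l,B,e,p]
After op 9 (rotate(-1)): offset=3, physical=[l,B,e,p,E,l,p], logical=[p,E,l,p,l,B,e]
After op 10 (rotate(-3)): offset=0, physical=[l,B,e,p,E,l,p], logical=[l,B,e,p,E,l,p]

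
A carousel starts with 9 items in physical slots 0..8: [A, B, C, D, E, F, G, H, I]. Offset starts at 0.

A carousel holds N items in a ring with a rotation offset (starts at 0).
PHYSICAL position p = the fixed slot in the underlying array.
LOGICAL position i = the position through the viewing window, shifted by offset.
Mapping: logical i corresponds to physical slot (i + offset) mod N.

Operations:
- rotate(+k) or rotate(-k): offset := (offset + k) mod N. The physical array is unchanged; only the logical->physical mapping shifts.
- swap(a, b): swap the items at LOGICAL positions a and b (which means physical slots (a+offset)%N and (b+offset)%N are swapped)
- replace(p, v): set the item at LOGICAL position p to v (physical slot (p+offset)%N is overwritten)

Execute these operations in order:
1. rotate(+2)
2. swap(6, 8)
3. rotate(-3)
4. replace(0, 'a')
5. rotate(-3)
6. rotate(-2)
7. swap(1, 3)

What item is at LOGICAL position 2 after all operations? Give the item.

Answer: F

Derivation:
After op 1 (rotate(+2)): offset=2, physical=[A,B,C,D,E,F,G,H,I], logical=[C,D,E,F,G,H,I,A,B]
After op 2 (swap(6, 8)): offset=2, physical=[A,I,C,D,E,F,G,H,B], logical=[C,D,E,F,G,H,B,A,I]
After op 3 (rotate(-3)): offset=8, physical=[A,I,C,D,E,F,G,H,B], logical=[B,A,I,C,D,E,F,G,H]
After op 4 (replace(0, 'a')): offset=8, physical=[A,I,C,D,E,F,G,H,a], logical=[a,A,I,C,D,E,F,G,H]
After op 5 (rotate(-3)): offset=5, physical=[A,I,C,D,E,F,G,H,a], logical=[F,G,H,a,A,I,C,D,E]
After op 6 (rotate(-2)): offset=3, physical=[A,I,C,D,E,F,G,H,a], logical=[D,E,F,G,H,a,A,I,C]
After op 7 (swap(1, 3)): offset=3, physical=[A,I,C,D,G,F,E,H,a], logical=[D,G,F,E,H,a,A,I,C]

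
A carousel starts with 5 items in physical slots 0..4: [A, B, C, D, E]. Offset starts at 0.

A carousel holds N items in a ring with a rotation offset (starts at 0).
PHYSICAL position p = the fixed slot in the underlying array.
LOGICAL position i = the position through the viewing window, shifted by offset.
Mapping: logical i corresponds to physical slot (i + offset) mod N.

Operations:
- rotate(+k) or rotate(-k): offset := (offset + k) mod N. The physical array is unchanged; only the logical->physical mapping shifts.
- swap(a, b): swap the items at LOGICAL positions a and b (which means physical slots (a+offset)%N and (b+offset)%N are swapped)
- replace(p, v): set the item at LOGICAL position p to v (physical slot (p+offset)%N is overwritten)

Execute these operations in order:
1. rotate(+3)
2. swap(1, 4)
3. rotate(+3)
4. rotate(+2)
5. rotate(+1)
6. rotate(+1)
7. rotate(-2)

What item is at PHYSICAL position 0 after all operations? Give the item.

After op 1 (rotate(+3)): offset=3, physical=[A,B,C,D,E], logical=[D,E,A,B,C]
After op 2 (swap(1, 4)): offset=3, physical=[A,B,E,D,C], logical=[D,C,A,B,E]
After op 3 (rotate(+3)): offset=1, physical=[A,B,E,D,C], logical=[B,E,D,C,A]
After op 4 (rotate(+2)): offset=3, physical=[A,B,E,D,C], logical=[D,C,A,B,E]
After op 5 (rotate(+1)): offset=4, physical=[A,B,E,D,C], logical=[C,A,B,E,D]
After op 6 (rotate(+1)): offset=0, physical=[A,B,E,D,C], logical=[A,B,E,D,C]
After op 7 (rotate(-2)): offset=3, physical=[A,B,E,D,C], logical=[D,C,A,B,E]

Answer: A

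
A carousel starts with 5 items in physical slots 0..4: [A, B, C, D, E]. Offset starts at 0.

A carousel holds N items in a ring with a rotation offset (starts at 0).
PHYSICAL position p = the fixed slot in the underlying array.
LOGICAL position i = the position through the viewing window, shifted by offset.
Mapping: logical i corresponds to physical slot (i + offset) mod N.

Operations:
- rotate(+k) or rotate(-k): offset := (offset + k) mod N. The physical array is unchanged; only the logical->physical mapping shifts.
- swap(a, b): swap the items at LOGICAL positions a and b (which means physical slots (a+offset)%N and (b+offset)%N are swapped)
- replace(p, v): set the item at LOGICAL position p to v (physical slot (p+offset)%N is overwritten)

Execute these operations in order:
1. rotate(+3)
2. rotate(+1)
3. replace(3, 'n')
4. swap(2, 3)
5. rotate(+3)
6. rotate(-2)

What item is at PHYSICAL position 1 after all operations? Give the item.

Answer: n

Derivation:
After op 1 (rotate(+3)): offset=3, physical=[A,B,C,D,E], logical=[D,E,A,B,C]
After op 2 (rotate(+1)): offset=4, physical=[A,B,C,D,E], logical=[E,A,B,C,D]
After op 3 (replace(3, 'n')): offset=4, physical=[A,B,n,D,E], logical=[E,A,B,n,D]
After op 4 (swap(2, 3)): offset=4, physical=[A,n,B,D,E], logical=[E,A,n,B,D]
After op 5 (rotate(+3)): offset=2, physical=[A,n,B,D,E], logical=[B,D,E,A,n]
After op 6 (rotate(-2)): offset=0, physical=[A,n,B,D,E], logical=[A,n,B,D,E]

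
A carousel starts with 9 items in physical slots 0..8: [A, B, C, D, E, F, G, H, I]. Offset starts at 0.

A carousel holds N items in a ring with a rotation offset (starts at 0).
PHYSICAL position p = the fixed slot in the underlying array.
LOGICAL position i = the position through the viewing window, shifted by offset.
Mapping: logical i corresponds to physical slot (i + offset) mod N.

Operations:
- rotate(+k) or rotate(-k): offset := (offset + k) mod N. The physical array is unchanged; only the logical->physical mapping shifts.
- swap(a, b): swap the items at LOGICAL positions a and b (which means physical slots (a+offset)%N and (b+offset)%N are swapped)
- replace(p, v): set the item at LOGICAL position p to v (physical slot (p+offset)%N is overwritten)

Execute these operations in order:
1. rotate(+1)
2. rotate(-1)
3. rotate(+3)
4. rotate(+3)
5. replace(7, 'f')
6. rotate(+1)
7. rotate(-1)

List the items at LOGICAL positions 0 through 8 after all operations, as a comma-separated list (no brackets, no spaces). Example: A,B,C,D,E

Answer: G,H,I,A,B,C,D,f,F

Derivation:
After op 1 (rotate(+1)): offset=1, physical=[A,B,C,D,E,F,G,H,I], logical=[B,C,D,E,F,G,H,I,A]
After op 2 (rotate(-1)): offset=0, physical=[A,B,C,D,E,F,G,H,I], logical=[A,B,C,D,E,F,G,H,I]
After op 3 (rotate(+3)): offset=3, physical=[A,B,C,D,E,F,G,H,I], logical=[D,E,F,G,H,I,A,B,C]
After op 4 (rotate(+3)): offset=6, physical=[A,B,C,D,E,F,G,H,I], logical=[G,H,I,A,B,C,D,E,F]
After op 5 (replace(7, 'f')): offset=6, physical=[A,B,C,D,f,F,G,H,I], logical=[G,H,I,A,B,C,D,f,F]
After op 6 (rotate(+1)): offset=7, physical=[A,B,C,D,f,F,G,H,I], logical=[H,I,A,B,C,D,f,F,G]
After op 7 (rotate(-1)): offset=6, physical=[A,B,C,D,f,F,G,H,I], logical=[G,H,I,A,B,C,D,f,F]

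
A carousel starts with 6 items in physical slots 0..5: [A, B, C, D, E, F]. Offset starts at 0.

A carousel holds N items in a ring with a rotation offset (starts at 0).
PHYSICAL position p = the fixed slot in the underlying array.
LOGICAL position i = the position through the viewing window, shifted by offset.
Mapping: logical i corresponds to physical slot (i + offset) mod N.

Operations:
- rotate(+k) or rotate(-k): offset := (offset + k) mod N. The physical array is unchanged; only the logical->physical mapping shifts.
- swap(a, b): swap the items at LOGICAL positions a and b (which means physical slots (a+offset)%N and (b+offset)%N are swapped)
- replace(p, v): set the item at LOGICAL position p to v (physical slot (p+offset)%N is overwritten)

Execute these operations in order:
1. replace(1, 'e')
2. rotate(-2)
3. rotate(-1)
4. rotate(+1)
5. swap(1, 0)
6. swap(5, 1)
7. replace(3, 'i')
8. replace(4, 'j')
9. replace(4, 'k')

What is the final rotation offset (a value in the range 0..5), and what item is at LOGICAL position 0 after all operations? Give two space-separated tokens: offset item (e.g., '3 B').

After op 1 (replace(1, 'e')): offset=0, physical=[A,e,C,D,E,F], logical=[A,e,C,D,E,F]
After op 2 (rotate(-2)): offset=4, physical=[A,e,C,D,E,F], logical=[E,F,A,e,C,D]
After op 3 (rotate(-1)): offset=3, physical=[A,e,C,D,E,F], logical=[D,E,F,A,e,C]
After op 4 (rotate(+1)): offset=4, physical=[A,e,C,D,E,F], logical=[E,F,A,e,C,D]
After op 5 (swap(1, 0)): offset=4, physical=[A,e,C,D,F,E], logical=[F,E,A,e,C,D]
After op 6 (swap(5, 1)): offset=4, physical=[A,e,C,E,F,D], logical=[F,D,A,e,C,E]
After op 7 (replace(3, 'i')): offset=4, physical=[A,i,C,E,F,D], logical=[F,D,A,i,C,E]
After op 8 (replace(4, 'j')): offset=4, physical=[A,i,j,E,F,D], logical=[F,D,A,i,j,E]
After op 9 (replace(4, 'k')): offset=4, physical=[A,i,k,E,F,D], logical=[F,D,A,i,k,E]

Answer: 4 F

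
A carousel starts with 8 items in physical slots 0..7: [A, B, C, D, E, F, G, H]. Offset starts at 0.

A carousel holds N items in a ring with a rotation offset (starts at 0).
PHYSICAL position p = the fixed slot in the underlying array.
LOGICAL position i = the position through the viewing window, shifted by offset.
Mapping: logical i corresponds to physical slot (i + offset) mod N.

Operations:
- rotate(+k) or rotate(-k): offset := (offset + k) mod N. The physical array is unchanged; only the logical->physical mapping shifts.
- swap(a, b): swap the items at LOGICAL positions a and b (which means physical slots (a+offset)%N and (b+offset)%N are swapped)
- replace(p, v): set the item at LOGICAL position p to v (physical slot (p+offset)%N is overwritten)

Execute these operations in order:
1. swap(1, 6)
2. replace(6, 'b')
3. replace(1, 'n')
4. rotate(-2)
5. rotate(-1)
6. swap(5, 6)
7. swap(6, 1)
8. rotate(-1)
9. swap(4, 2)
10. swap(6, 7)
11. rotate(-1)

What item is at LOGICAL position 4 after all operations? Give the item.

Answer: H

Derivation:
After op 1 (swap(1, 6)): offset=0, physical=[A,G,C,D,E,F,B,H], logical=[A,G,C,D,E,F,B,H]
After op 2 (replace(6, 'b')): offset=0, physical=[A,G,C,D,E,F,b,H], logical=[A,G,C,D,E,F,b,H]
After op 3 (replace(1, 'n')): offset=0, physical=[A,n,C,D,E,F,b,H], logical=[A,n,C,D,E,F,b,H]
After op 4 (rotate(-2)): offset=6, physical=[A,n,C,D,E,F,b,H], logical=[b,H,A,n,C,D,E,F]
After op 5 (rotate(-1)): offset=5, physical=[A,n,C,D,E,F,b,H], logical=[F,b,H,A,n,C,D,E]
After op 6 (swap(5, 6)): offset=5, physical=[A,n,D,C,E,F,b,H], logical=[F,b,H,A,n,D,C,E]
After op 7 (swap(6, 1)): offset=5, physical=[A,n,D,b,E,F,C,H], logical=[F,C,H,A,n,D,b,E]
After op 8 (rotate(-1)): offset=4, physical=[A,n,D,b,E,F,C,H], logical=[E,F,C,H,A,n,D,b]
After op 9 (swap(4, 2)): offset=4, physical=[C,n,D,b,E,F,A,H], logical=[E,F,A,H,C,n,D,b]
After op 10 (swap(6, 7)): offset=4, physical=[C,n,b,D,E,F,A,H], logical=[E,F,A,H,C,n,b,D]
After op 11 (rotate(-1)): offset=3, physical=[C,n,b,D,E,F,A,H], logical=[D,E,F,A,H,C,n,b]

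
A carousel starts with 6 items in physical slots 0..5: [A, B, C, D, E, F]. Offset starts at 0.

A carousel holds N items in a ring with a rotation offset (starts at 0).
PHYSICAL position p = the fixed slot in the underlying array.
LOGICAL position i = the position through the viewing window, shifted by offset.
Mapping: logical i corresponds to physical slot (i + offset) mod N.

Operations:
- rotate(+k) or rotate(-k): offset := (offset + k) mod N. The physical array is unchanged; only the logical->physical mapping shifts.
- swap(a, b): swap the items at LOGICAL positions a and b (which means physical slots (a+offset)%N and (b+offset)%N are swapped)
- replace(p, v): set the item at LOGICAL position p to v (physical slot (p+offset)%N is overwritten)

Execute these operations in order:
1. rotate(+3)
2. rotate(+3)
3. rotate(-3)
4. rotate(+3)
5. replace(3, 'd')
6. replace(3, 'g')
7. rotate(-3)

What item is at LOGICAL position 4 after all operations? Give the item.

Answer: B

Derivation:
After op 1 (rotate(+3)): offset=3, physical=[A,B,C,D,E,F], logical=[D,E,F,A,B,C]
After op 2 (rotate(+3)): offset=0, physical=[A,B,C,D,E,F], logical=[A,B,C,D,E,F]
After op 3 (rotate(-3)): offset=3, physical=[A,B,C,D,E,F], logical=[D,E,F,A,B,C]
After op 4 (rotate(+3)): offset=0, physical=[A,B,C,D,E,F], logical=[A,B,C,D,E,F]
After op 5 (replace(3, 'd')): offset=0, physical=[A,B,C,d,E,F], logical=[A,B,C,d,E,F]
After op 6 (replace(3, 'g')): offset=0, physical=[A,B,C,g,E,F], logical=[A,B,C,g,E,F]
After op 7 (rotate(-3)): offset=3, physical=[A,B,C,g,E,F], logical=[g,E,F,A,B,C]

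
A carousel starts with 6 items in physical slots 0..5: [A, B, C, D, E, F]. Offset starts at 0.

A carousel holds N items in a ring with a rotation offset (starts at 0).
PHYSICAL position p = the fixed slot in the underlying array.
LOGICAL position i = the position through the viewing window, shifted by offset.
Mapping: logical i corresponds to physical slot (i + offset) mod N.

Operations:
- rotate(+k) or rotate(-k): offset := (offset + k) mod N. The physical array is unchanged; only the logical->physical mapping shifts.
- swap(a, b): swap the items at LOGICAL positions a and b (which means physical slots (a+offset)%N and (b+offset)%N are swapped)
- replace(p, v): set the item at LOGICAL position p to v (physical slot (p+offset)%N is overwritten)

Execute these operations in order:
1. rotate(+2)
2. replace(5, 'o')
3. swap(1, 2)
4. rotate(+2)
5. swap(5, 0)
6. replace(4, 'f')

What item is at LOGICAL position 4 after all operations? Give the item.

Answer: f

Derivation:
After op 1 (rotate(+2)): offset=2, physical=[A,B,C,D,E,F], logical=[C,D,E,F,A,B]
After op 2 (replace(5, 'o')): offset=2, physical=[A,o,C,D,E,F], logical=[C,D,E,F,A,o]
After op 3 (swap(1, 2)): offset=2, physical=[A,o,C,E,D,F], logical=[C,E,D,F,A,o]
After op 4 (rotate(+2)): offset=4, physical=[A,o,C,E,D,F], logical=[D,F,A,o,C,E]
After op 5 (swap(5, 0)): offset=4, physical=[A,o,C,D,E,F], logical=[E,F,A,o,C,D]
After op 6 (replace(4, 'f')): offset=4, physical=[A,o,f,D,E,F], logical=[E,F,A,o,f,D]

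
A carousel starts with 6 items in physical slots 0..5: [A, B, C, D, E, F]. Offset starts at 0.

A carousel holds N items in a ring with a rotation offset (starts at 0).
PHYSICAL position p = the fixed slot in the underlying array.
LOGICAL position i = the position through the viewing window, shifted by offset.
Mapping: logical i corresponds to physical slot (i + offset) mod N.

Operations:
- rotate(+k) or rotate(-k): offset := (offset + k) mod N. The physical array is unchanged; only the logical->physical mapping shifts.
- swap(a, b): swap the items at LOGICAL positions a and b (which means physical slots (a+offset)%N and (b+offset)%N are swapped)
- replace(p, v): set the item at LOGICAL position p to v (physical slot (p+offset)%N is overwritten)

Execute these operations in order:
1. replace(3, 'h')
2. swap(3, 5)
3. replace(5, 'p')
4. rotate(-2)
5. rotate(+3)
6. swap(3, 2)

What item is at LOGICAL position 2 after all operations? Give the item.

After op 1 (replace(3, 'h')): offset=0, physical=[A,B,C,h,E,F], logical=[A,B,C,h,E,F]
After op 2 (swap(3, 5)): offset=0, physical=[A,B,C,F,E,h], logical=[A,B,C,F,E,h]
After op 3 (replace(5, 'p')): offset=0, physical=[A,B,C,F,E,p], logical=[A,B,C,F,E,p]
After op 4 (rotate(-2)): offset=4, physical=[A,B,C,F,E,p], logical=[E,p,A,B,C,F]
After op 5 (rotate(+3)): offset=1, physical=[A,B,C,F,E,p], logical=[B,C,F,E,p,A]
After op 6 (swap(3, 2)): offset=1, physical=[A,B,C,E,F,p], logical=[B,C,E,F,p,A]

Answer: E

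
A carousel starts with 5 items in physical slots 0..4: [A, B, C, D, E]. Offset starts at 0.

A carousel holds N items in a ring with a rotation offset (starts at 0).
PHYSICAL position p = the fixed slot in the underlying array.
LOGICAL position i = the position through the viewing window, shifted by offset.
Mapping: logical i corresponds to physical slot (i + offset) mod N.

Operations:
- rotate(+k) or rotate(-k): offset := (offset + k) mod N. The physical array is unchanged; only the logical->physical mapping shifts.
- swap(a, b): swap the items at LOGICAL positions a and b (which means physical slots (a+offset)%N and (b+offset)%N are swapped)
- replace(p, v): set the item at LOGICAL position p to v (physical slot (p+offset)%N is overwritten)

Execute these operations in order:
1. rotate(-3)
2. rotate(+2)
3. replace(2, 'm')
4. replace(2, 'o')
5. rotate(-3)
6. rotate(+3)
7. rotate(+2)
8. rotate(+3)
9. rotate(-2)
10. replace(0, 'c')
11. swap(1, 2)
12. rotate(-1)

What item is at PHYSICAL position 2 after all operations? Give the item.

After op 1 (rotate(-3)): offset=2, physical=[A,B,C,D,E], logical=[C,D,E,A,B]
After op 2 (rotate(+2)): offset=4, physical=[A,B,C,D,E], logical=[E,A,B,C,D]
After op 3 (replace(2, 'm')): offset=4, physical=[A,m,C,D,E], logical=[E,A,m,C,D]
After op 4 (replace(2, 'o')): offset=4, physical=[A,o,C,D,E], logical=[E,A,o,C,D]
After op 5 (rotate(-3)): offset=1, physical=[A,o,C,D,E], logical=[o,C,D,E,A]
After op 6 (rotate(+3)): offset=4, physical=[A,o,C,D,E], logical=[E,A,o,C,D]
After op 7 (rotate(+2)): offset=1, physical=[A,o,C,D,E], logical=[o,C,D,E,A]
After op 8 (rotate(+3)): offset=4, physical=[A,o,C,D,E], logical=[E,A,o,C,D]
After op 9 (rotate(-2)): offset=2, physical=[A,o,C,D,E], logical=[C,D,E,A,o]
After op 10 (replace(0, 'c')): offset=2, physical=[A,o,c,D,E], logical=[c,D,E,A,o]
After op 11 (swap(1, 2)): offset=2, physical=[A,o,c,E,D], logical=[c,E,D,A,o]
After op 12 (rotate(-1)): offset=1, physical=[A,o,c,E,D], logical=[o,c,E,D,A]

Answer: c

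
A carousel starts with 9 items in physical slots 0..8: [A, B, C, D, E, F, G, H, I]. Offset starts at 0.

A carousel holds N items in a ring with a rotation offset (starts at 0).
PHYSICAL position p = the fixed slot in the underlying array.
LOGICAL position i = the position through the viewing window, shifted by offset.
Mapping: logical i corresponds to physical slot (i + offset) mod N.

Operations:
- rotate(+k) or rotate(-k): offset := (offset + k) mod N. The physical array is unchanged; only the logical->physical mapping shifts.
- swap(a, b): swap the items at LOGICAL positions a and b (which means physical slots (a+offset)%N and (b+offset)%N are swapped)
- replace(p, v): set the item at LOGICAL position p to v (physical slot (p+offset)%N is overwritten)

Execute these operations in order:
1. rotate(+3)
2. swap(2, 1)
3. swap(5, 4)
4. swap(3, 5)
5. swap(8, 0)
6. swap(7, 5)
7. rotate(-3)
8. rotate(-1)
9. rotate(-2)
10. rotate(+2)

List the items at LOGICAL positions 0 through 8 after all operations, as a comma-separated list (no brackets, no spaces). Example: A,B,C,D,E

After op 1 (rotate(+3)): offset=3, physical=[A,B,C,D,E,F,G,H,I], logical=[D,E,F,G,H,I,A,B,C]
After op 2 (swap(2, 1)): offset=3, physical=[A,B,C,D,F,E,G,H,I], logical=[D,F,E,G,H,I,A,B,C]
After op 3 (swap(5, 4)): offset=3, physical=[A,B,C,D,F,E,G,I,H], logical=[D,F,E,G,I,H,A,B,C]
After op 4 (swap(3, 5)): offset=3, physical=[A,B,C,D,F,E,H,I,G], logical=[D,F,E,H,I,G,A,B,C]
After op 5 (swap(8, 0)): offset=3, physical=[A,B,D,C,F,E,H,I,G], logical=[C,F,E,H,I,G,A,B,D]
After op 6 (swap(7, 5)): offset=3, physical=[A,G,D,C,F,E,H,I,B], logical=[C,F,E,H,I,B,A,G,D]
After op 7 (rotate(-3)): offset=0, physical=[A,G,D,C,F,E,H,I,B], logical=[A,G,D,C,F,E,H,I,B]
After op 8 (rotate(-1)): offset=8, physical=[A,G,D,C,F,E,H,I,B], logical=[B,A,G,D,C,F,E,H,I]
After op 9 (rotate(-2)): offset=6, physical=[A,G,D,C,F,E,H,I,B], logical=[H,I,B,A,G,D,C,F,E]
After op 10 (rotate(+2)): offset=8, physical=[A,G,D,C,F,E,H,I,B], logical=[B,A,G,D,C,F,E,H,I]

Answer: B,A,G,D,C,F,E,H,I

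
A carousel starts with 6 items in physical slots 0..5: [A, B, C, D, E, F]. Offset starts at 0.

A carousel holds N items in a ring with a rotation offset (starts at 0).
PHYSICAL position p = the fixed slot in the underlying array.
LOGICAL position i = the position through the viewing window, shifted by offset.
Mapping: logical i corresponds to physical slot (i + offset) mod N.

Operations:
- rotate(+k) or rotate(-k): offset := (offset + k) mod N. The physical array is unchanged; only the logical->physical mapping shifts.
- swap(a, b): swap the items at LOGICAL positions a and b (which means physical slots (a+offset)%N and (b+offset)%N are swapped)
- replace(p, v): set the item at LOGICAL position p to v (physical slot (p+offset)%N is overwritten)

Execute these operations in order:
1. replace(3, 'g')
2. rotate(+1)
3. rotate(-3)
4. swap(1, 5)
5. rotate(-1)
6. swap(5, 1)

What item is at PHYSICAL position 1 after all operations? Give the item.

Answer: B

Derivation:
After op 1 (replace(3, 'g')): offset=0, physical=[A,B,C,g,E,F], logical=[A,B,C,g,E,F]
After op 2 (rotate(+1)): offset=1, physical=[A,B,C,g,E,F], logical=[B,C,g,E,F,A]
After op 3 (rotate(-3)): offset=4, physical=[A,B,C,g,E,F], logical=[E,F,A,B,C,g]
After op 4 (swap(1, 5)): offset=4, physical=[A,B,C,F,E,g], logical=[E,g,A,B,C,F]
After op 5 (rotate(-1)): offset=3, physical=[A,B,C,F,E,g], logical=[F,E,g,A,B,C]
After op 6 (swap(5, 1)): offset=3, physical=[A,B,E,F,C,g], logical=[F,C,g,A,B,E]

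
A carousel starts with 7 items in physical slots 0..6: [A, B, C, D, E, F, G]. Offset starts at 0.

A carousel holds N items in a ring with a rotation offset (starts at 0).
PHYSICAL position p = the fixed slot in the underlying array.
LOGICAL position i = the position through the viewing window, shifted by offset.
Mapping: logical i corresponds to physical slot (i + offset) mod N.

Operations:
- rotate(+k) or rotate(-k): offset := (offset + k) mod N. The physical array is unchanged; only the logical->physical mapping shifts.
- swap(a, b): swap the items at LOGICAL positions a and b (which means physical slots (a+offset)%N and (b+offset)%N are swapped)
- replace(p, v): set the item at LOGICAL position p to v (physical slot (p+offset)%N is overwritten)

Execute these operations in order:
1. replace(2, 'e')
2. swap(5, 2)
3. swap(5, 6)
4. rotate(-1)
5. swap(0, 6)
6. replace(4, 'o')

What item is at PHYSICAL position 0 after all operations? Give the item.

Answer: A

Derivation:
After op 1 (replace(2, 'e')): offset=0, physical=[A,B,e,D,E,F,G], logical=[A,B,e,D,E,F,G]
After op 2 (swap(5, 2)): offset=0, physical=[A,B,F,D,E,e,G], logical=[A,B,F,D,E,e,G]
After op 3 (swap(5, 6)): offset=0, physical=[A,B,F,D,E,G,e], logical=[A,B,F,D,E,G,e]
After op 4 (rotate(-1)): offset=6, physical=[A,B,F,D,E,G,e], logical=[e,A,B,F,D,E,G]
After op 5 (swap(0, 6)): offset=6, physical=[A,B,F,D,E,e,G], logical=[G,A,B,F,D,E,e]
After op 6 (replace(4, 'o')): offset=6, physical=[A,B,F,o,E,e,G], logical=[G,A,B,F,o,E,e]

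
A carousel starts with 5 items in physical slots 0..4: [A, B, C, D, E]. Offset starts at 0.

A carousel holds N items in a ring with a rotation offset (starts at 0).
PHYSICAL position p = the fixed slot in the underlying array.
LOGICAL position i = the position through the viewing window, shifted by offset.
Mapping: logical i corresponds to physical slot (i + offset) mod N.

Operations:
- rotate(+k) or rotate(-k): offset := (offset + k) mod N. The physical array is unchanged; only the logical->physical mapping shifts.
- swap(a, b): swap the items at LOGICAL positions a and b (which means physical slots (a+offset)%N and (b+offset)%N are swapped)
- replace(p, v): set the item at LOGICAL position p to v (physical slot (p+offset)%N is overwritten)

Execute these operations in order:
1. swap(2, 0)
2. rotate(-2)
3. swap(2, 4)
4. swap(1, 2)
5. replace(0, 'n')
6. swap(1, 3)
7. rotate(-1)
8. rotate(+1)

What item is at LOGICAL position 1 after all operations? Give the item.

Answer: B

Derivation:
After op 1 (swap(2, 0)): offset=0, physical=[C,B,A,D,E], logical=[C,B,A,D,E]
After op 2 (rotate(-2)): offset=3, physical=[C,B,A,D,E], logical=[D,E,C,B,A]
After op 3 (swap(2, 4)): offset=3, physical=[A,B,C,D,E], logical=[D,E,A,B,C]
After op 4 (swap(1, 2)): offset=3, physical=[E,B,C,D,A], logical=[D,A,E,B,C]
After op 5 (replace(0, 'n')): offset=3, physical=[E,B,C,n,A], logical=[n,A,E,B,C]
After op 6 (swap(1, 3)): offset=3, physical=[E,A,C,n,B], logical=[n,B,E,A,C]
After op 7 (rotate(-1)): offset=2, physical=[E,A,C,n,B], logical=[C,n,B,E,A]
After op 8 (rotate(+1)): offset=3, physical=[E,A,C,n,B], logical=[n,B,E,A,C]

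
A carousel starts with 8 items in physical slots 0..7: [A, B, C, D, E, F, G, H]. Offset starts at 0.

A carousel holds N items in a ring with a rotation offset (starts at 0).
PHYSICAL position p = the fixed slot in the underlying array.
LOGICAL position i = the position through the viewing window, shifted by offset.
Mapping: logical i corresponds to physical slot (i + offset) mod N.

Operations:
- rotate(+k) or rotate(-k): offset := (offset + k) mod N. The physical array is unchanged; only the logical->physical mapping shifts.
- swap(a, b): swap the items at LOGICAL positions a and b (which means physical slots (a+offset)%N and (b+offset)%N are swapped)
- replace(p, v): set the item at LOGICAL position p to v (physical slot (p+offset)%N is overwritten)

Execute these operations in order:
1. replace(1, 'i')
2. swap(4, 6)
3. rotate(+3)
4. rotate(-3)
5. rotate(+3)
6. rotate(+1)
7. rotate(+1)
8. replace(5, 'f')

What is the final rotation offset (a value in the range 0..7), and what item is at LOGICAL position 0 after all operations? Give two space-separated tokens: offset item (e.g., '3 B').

Answer: 5 F

Derivation:
After op 1 (replace(1, 'i')): offset=0, physical=[A,i,C,D,E,F,G,H], logical=[A,i,C,D,E,F,G,H]
After op 2 (swap(4, 6)): offset=0, physical=[A,i,C,D,G,F,E,H], logical=[A,i,C,D,G,F,E,H]
After op 3 (rotate(+3)): offset=3, physical=[A,i,C,D,G,F,E,H], logical=[D,G,F,E,H,A,i,C]
After op 4 (rotate(-3)): offset=0, physical=[A,i,C,D,G,F,E,H], logical=[A,i,C,D,G,F,E,H]
After op 5 (rotate(+3)): offset=3, physical=[A,i,C,D,G,F,E,H], logical=[D,G,F,E,H,A,i,C]
After op 6 (rotate(+1)): offset=4, physical=[A,i,C,D,G,F,E,H], logical=[G,F,E,H,A,i,C,D]
After op 7 (rotate(+1)): offset=5, physical=[A,i,C,D,G,F,E,H], logical=[F,E,H,A,i,C,D,G]
After op 8 (replace(5, 'f')): offset=5, physical=[A,i,f,D,G,F,E,H], logical=[F,E,H,A,i,f,D,G]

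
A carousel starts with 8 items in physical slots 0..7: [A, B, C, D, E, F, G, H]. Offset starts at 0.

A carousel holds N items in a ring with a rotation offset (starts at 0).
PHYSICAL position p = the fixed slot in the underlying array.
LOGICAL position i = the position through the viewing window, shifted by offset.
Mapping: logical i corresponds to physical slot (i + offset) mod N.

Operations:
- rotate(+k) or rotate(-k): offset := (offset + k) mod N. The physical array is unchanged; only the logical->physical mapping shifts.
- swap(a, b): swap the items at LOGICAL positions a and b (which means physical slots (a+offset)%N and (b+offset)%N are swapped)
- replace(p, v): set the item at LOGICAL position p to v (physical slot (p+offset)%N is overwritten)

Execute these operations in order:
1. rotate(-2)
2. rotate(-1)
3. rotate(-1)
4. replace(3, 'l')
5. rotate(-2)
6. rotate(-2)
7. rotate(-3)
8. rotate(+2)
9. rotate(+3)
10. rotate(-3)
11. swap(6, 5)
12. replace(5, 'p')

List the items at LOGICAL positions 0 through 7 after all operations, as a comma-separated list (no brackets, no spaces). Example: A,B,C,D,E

Answer: l,A,B,C,D,p,E,G

Derivation:
After op 1 (rotate(-2)): offset=6, physical=[A,B,C,D,E,F,G,H], logical=[G,H,A,B,C,D,E,F]
After op 2 (rotate(-1)): offset=5, physical=[A,B,C,D,E,F,G,H], logical=[F,G,H,A,B,C,D,E]
After op 3 (rotate(-1)): offset=4, physical=[A,B,C,D,E,F,G,H], logical=[E,F,G,H,A,B,C,D]
After op 4 (replace(3, 'l')): offset=4, physical=[A,B,C,D,E,F,G,l], logical=[E,F,G,l,A,B,C,D]
After op 5 (rotate(-2)): offset=2, physical=[A,B,C,D,E,F,G,l], logical=[C,D,E,F,G,l,A,B]
After op 6 (rotate(-2)): offset=0, physical=[A,B,C,D,E,F,G,l], logical=[A,B,C,D,E,F,G,l]
After op 7 (rotate(-3)): offset=5, physical=[A,B,C,D,E,F,G,l], logical=[F,G,l,A,B,C,D,E]
After op 8 (rotate(+2)): offset=7, physical=[A,B,C,D,E,F,G,l], logical=[l,A,B,C,D,E,F,G]
After op 9 (rotate(+3)): offset=2, physical=[A,B,C,D,E,F,G,l], logical=[C,D,E,F,G,l,A,B]
After op 10 (rotate(-3)): offset=7, physical=[A,B,C,D,E,F,G,l], logical=[l,A,B,C,D,E,F,G]
After op 11 (swap(6, 5)): offset=7, physical=[A,B,C,D,F,E,G,l], logical=[l,A,B,C,D,F,E,G]
After op 12 (replace(5, 'p')): offset=7, physical=[A,B,C,D,p,E,G,l], logical=[l,A,B,C,D,p,E,G]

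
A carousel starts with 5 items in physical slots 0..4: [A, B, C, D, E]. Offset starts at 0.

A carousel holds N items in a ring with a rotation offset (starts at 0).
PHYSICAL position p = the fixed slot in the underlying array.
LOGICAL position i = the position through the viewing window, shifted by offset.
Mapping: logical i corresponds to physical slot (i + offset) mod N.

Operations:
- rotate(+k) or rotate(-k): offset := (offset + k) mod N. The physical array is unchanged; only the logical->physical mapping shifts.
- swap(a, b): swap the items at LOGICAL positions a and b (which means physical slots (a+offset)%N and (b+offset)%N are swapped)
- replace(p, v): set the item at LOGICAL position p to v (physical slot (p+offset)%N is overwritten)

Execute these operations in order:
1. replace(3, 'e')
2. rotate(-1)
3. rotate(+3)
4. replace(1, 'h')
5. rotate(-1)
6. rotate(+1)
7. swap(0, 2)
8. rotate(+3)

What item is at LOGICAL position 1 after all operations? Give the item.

Answer: B

Derivation:
After op 1 (replace(3, 'e')): offset=0, physical=[A,B,C,e,E], logical=[A,B,C,e,E]
After op 2 (rotate(-1)): offset=4, physical=[A,B,C,e,E], logical=[E,A,B,C,e]
After op 3 (rotate(+3)): offset=2, physical=[A,B,C,e,E], logical=[C,e,E,A,B]
After op 4 (replace(1, 'h')): offset=2, physical=[A,B,C,h,E], logical=[C,h,E,A,B]
After op 5 (rotate(-1)): offset=1, physical=[A,B,C,h,E], logical=[B,C,h,E,A]
After op 6 (rotate(+1)): offset=2, physical=[A,B,C,h,E], logical=[C,h,E,A,B]
After op 7 (swap(0, 2)): offset=2, physical=[A,B,E,h,C], logical=[E,h,C,A,B]
After op 8 (rotate(+3)): offset=0, physical=[A,B,E,h,C], logical=[A,B,E,h,C]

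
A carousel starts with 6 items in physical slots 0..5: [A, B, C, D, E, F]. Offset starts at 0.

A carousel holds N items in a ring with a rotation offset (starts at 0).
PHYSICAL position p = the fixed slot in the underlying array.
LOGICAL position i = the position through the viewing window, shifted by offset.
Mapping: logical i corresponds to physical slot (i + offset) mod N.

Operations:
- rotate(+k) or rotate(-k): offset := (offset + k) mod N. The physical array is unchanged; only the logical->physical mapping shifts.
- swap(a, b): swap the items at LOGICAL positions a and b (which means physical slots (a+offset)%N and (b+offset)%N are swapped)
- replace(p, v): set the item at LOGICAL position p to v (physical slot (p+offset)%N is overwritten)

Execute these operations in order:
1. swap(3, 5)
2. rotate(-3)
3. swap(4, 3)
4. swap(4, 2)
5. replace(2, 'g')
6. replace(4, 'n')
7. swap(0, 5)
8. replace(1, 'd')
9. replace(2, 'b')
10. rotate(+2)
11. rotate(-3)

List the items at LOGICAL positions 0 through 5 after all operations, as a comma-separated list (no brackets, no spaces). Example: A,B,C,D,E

After op 1 (swap(3, 5)): offset=0, physical=[A,B,C,F,E,D], logical=[A,B,C,F,E,D]
After op 2 (rotate(-3)): offset=3, physical=[A,B,C,F,E,D], logical=[F,E,D,A,B,C]
After op 3 (swap(4, 3)): offset=3, physical=[B,A,C,F,E,D], logical=[F,E,D,B,A,C]
After op 4 (swap(4, 2)): offset=3, physical=[B,D,C,F,E,A], logical=[F,E,A,B,D,C]
After op 5 (replace(2, 'g')): offset=3, physical=[B,D,C,F,E,g], logical=[F,E,g,B,D,C]
After op 6 (replace(4, 'n')): offset=3, physical=[B,n,C,F,E,g], logical=[F,E,g,B,n,C]
After op 7 (swap(0, 5)): offset=3, physical=[B,n,F,C,E,g], logical=[C,E,g,B,n,F]
After op 8 (replace(1, 'd')): offset=3, physical=[B,n,F,C,d,g], logical=[C,d,g,B,n,F]
After op 9 (replace(2, 'b')): offset=3, physical=[B,n,F,C,d,b], logical=[C,d,b,B,n,F]
After op 10 (rotate(+2)): offset=5, physical=[B,n,F,C,d,b], logical=[b,B,n,F,C,d]
After op 11 (rotate(-3)): offset=2, physical=[B,n,F,C,d,b], logical=[F,C,d,b,B,n]

Answer: F,C,d,b,B,n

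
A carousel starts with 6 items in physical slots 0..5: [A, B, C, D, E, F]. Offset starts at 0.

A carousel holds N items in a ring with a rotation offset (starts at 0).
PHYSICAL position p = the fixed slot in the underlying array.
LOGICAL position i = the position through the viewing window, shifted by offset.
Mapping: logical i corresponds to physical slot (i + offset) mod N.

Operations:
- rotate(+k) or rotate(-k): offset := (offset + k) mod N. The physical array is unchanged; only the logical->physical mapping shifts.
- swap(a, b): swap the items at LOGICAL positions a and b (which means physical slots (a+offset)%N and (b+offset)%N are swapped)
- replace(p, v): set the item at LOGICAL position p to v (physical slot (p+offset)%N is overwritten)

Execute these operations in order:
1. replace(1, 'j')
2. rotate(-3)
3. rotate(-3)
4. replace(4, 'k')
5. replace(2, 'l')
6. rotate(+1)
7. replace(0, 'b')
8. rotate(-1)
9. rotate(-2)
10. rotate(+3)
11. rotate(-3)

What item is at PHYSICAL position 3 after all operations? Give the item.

After op 1 (replace(1, 'j')): offset=0, physical=[A,j,C,D,E,F], logical=[A,j,C,D,E,F]
After op 2 (rotate(-3)): offset=3, physical=[A,j,C,D,E,F], logical=[D,E,F,A,j,C]
After op 3 (rotate(-3)): offset=0, physical=[A,j,C,D,E,F], logical=[A,j,C,D,E,F]
After op 4 (replace(4, 'k')): offset=0, physical=[A,j,C,D,k,F], logical=[A,j,C,D,k,F]
After op 5 (replace(2, 'l')): offset=0, physical=[A,j,l,D,k,F], logical=[A,j,l,D,k,F]
After op 6 (rotate(+1)): offset=1, physical=[A,j,l,D,k,F], logical=[j,l,D,k,F,A]
After op 7 (replace(0, 'b')): offset=1, physical=[A,b,l,D,k,F], logical=[b,l,D,k,F,A]
After op 8 (rotate(-1)): offset=0, physical=[A,b,l,D,k,F], logical=[A,b,l,D,k,F]
After op 9 (rotate(-2)): offset=4, physical=[A,b,l,D,k,F], logical=[k,F,A,b,l,D]
After op 10 (rotate(+3)): offset=1, physical=[A,b,l,D,k,F], logical=[b,l,D,k,F,A]
After op 11 (rotate(-3)): offset=4, physical=[A,b,l,D,k,F], logical=[k,F,A,b,l,D]

Answer: D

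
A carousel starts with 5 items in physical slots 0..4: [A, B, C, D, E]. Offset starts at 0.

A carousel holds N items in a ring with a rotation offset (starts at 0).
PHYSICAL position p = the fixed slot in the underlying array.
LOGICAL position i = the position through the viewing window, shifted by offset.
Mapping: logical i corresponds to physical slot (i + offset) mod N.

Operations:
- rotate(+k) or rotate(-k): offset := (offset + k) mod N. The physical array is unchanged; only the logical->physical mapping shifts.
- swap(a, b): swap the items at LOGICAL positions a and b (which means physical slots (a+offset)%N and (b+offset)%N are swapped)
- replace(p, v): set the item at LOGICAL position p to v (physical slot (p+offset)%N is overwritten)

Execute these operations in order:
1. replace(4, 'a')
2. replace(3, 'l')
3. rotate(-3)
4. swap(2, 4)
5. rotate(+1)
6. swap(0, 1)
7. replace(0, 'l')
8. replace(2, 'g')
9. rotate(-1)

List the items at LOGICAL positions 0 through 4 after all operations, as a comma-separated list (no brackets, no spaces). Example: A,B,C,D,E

After op 1 (replace(4, 'a')): offset=0, physical=[A,B,C,D,a], logical=[A,B,C,D,a]
After op 2 (replace(3, 'l')): offset=0, physical=[A,B,C,l,a], logical=[A,B,C,l,a]
After op 3 (rotate(-3)): offset=2, physical=[A,B,C,l,a], logical=[C,l,a,A,B]
After op 4 (swap(2, 4)): offset=2, physical=[A,a,C,l,B], logical=[C,l,B,A,a]
After op 5 (rotate(+1)): offset=3, physical=[A,a,C,l,B], logical=[l,B,A,a,C]
After op 6 (swap(0, 1)): offset=3, physical=[A,a,C,B,l], logical=[B,l,A,a,C]
After op 7 (replace(0, 'l')): offset=3, physical=[A,a,C,l,l], logical=[l,l,A,a,C]
After op 8 (replace(2, 'g')): offset=3, physical=[g,a,C,l,l], logical=[l,l,g,a,C]
After op 9 (rotate(-1)): offset=2, physical=[g,a,C,l,l], logical=[C,l,l,g,a]

Answer: C,l,l,g,a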